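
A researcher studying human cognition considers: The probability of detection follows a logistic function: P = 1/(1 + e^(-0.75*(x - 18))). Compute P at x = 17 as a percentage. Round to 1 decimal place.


P(x) = 1/(1 + e^(-0.75*(17 - 18)))
Exponent = -0.75 * -1 = 0.75
e^(0.75) = 2.117
P = 1/(1 + 2.117) = 0.320821
Percentage = 32.1


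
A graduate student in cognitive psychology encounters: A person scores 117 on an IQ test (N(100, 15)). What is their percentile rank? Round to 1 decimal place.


z = (IQ - mean) / SD
z = (117 - 100) / 15 = 1.1333
Percentile = Phi(1.1333) * 100
Phi(1.1333) = 0.871456
= 87.1


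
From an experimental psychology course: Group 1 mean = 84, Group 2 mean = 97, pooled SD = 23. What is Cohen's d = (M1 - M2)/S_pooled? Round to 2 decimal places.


Cohen's d = (M1 - M2) / S_pooled
= (84 - 97) / 23
= -13 / 23
= -0.57


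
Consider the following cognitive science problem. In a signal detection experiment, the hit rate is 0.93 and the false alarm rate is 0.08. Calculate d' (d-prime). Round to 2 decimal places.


d' = z(HR) - z(FAR)
z(0.93) = 1.4758
z(0.08) = -1.4051
d' = 1.4758 - -1.4051
= 2.88


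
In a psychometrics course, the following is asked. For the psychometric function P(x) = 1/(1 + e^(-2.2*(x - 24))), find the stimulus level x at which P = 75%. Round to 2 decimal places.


At P = 0.75: 0.75 = 1/(1 + e^(-k*(x-x0)))
Solving: e^(-k*(x-x0)) = 1/3
x = x0 + ln(3)/k
ln(3) = 1.0986
x = 24 + 1.0986/2.2
= 24 + 0.4994
= 24.50


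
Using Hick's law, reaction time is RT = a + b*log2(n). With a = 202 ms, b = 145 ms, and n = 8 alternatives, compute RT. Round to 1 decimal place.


RT = 202 + 145 * log2(8)
log2(8) = 3.0
RT = 202 + 145 * 3.0
= 202 + 435.0
= 637.0 ms


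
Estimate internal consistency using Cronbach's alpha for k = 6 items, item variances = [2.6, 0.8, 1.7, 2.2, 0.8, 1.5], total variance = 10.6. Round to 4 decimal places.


alpha = (k/(k-1)) * (1 - sum(s_i^2)/s_total^2)
sum(item variances) = 9.6
k/(k-1) = 6/5 = 1.2
1 - 9.6/10.6 = 1 - 0.90566 = 0.09434
alpha = 1.2 * 0.09434
= 0.1132


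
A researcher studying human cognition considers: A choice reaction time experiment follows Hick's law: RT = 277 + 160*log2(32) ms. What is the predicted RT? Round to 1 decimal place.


RT = 277 + 160 * log2(32)
log2(32) = 5.0
RT = 277 + 160 * 5.0
= 277 + 800.0
= 1077.0 ms


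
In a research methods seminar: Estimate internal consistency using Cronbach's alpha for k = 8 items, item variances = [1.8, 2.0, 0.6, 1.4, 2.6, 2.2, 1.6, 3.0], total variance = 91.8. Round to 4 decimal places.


alpha = (k/(k-1)) * (1 - sum(s_i^2)/s_total^2)
sum(item variances) = 15.2
k/(k-1) = 8/7 = 1.142857
1 - 15.2/91.8 = 1 - 0.165577 = 0.834423
alpha = 1.142857 * 0.834423
= 0.9536


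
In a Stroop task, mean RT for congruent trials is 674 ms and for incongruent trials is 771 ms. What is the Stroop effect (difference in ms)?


Stroop effect = RT(incongruent) - RT(congruent)
= 771 - 674
= 97 ms


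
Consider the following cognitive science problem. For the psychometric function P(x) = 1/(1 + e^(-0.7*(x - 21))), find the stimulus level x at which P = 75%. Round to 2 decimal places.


At P = 0.75: 0.75 = 1/(1 + e^(-k*(x-x0)))
Solving: e^(-k*(x-x0)) = 1/3
x = x0 + ln(3)/k
ln(3) = 1.0986
x = 21 + 1.0986/0.7
= 21 + 1.5694
= 22.57


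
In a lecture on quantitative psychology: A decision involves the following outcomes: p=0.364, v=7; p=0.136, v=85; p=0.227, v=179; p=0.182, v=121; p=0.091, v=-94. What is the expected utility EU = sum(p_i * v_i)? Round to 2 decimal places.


EU = sum(p_i * v_i)
0.364 * 7 = 2.548
0.136 * 85 = 11.56
0.227 * 179 = 40.633
0.182 * 121 = 22.022
0.091 * -94 = -8.554
EU = 2.548 + 11.56 + 40.633 + 22.022 + -8.554
= 68.21


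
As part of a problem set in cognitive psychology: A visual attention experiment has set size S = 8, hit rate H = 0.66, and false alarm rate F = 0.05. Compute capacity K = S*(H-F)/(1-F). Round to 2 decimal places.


K = S * (H - F) / (1 - F)
H - F = 0.61
1 - F = 0.95
K = 8 * 0.61 / 0.95
= 5.14


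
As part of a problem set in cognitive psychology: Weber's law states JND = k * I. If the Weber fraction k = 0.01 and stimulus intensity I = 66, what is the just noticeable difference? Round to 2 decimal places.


JND = k * I
JND = 0.01 * 66
= 0.66


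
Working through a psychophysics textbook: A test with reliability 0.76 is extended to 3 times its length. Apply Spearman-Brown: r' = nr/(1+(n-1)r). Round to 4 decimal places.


r_new = n*r / (1 + (n-1)*r)
Numerator = 3 * 0.76 = 2.28
Denominator = 1 + 2 * 0.76 = 2.52
r_new = 2.28 / 2.52
= 0.9048


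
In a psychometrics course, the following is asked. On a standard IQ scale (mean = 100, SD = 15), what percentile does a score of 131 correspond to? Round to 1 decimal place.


z = (IQ - mean) / SD
z = (131 - 100) / 15 = 2.0667
Percentile = Phi(2.0667) * 100
Phi(2.0667) = 0.980619
= 98.1


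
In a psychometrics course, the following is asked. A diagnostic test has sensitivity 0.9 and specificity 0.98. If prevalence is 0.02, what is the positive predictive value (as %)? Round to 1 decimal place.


PPV = (sens * prev) / (sens * prev + (1-spec) * (1-prev))
Numerator = 0.9 * 0.02 = 0.018
P(positive and no disease) = (1 - spec) * (1 - prev) = (1 - 0.98) * (1 - 0.02) = 0.0196
Denominator = 0.018 + 0.0196 = 0.0376
PPV = 0.018 / 0.0376 = 0.478723
As percentage = 47.9


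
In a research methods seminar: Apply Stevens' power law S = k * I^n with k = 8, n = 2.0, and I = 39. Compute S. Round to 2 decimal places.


S = 8 * 39^2.0
39^2.0 = 1521.0
S = 8 * 1521.0
= 12168.00


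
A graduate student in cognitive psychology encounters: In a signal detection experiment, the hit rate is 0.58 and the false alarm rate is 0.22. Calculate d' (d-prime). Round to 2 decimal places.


d' = z(HR) - z(FAR)
z(0.58) = 0.2019
z(0.22) = -0.7722
d' = 0.2019 - -0.7722
= 0.97


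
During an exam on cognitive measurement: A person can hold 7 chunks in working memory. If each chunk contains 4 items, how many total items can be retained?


Total items = chunks * items_per_chunk
= 7 * 4
= 28


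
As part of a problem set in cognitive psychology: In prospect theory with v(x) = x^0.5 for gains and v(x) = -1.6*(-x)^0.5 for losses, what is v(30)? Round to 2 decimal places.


Since x = 30 >= 0, use v(x) = x^0.5
30^0.5 = 5.4772
v(30) = 5.48


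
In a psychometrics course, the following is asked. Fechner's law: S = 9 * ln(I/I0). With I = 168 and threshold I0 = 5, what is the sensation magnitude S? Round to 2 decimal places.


S = 9 * ln(168/5)
I/I0 = 33.6
ln(33.6) = 3.5145
S = 9 * 3.5145
= 31.63


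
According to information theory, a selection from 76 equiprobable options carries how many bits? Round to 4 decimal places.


H = log2(n)
H = log2(76)
= 6.2479


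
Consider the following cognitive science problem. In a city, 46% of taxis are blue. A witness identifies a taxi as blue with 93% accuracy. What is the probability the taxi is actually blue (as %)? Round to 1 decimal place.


P(blue | says blue) = P(says blue | blue)*P(blue) / [P(says blue | blue)*P(blue) + P(says blue | not blue)*P(not blue)]
Numerator = 0.93 * 0.46 = 0.4278
False identification = 0.07 * 0.54 = 0.0378
P = 0.4278 / (0.4278 + 0.0378)
= 0.4278 / 0.4656
As percentage = 91.9


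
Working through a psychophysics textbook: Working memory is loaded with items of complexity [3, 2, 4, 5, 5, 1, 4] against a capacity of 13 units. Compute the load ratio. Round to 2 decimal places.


Total complexity = 3 + 2 + 4 + 5 + 5 + 1 + 4 = 24
Load = total / capacity = 24 / 13
= 1.85


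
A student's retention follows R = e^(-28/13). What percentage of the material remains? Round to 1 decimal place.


R = e^(-t/S)
-t/S = -28/13 = -2.153846
R = e^(-2.153846) = 0.116037
Percentage = 0.116037 * 100
= 11.6


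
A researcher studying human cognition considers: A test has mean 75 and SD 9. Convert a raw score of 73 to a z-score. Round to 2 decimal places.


z = (X - mu) / sigma
= (73 - 75) / 9
= -2 / 9
= -0.22


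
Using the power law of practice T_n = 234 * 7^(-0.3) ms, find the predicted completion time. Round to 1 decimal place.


T_n = 234 * 7^(-0.3)
7^(-0.3) = 0.55779
T_n = 234 * 0.55779
= 130.5 ms


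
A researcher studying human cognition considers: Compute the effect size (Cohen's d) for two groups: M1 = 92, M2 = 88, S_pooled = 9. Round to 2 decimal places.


Cohen's d = (M1 - M2) / S_pooled
= (92 - 88) / 9
= 4 / 9
= 0.44


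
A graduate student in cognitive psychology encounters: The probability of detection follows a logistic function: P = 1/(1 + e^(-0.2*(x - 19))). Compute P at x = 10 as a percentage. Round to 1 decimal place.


P(x) = 1/(1 + e^(-0.2*(10 - 19)))
Exponent = -0.2 * -9 = 1.8
e^(1.8) = 6.049647
P = 1/(1 + 6.049647) = 0.141851
Percentage = 14.2


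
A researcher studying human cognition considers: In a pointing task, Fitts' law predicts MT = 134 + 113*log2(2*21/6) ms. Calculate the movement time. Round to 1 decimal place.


MT = 134 + 113 * log2(2*21/6)
2D/W = 7.0
log2(7.0) = 2.8074
MT = 134 + 113 * 2.8074
= 451.2 ms


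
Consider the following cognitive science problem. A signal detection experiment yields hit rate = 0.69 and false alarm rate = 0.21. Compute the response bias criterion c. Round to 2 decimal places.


c = -0.5 * (z(HR) + z(FAR))
z(0.69) = 0.4959
z(0.21) = -0.8064
c = -0.5 * (0.4959 + -0.8064)
= -0.5 * -0.3105
= 0.16


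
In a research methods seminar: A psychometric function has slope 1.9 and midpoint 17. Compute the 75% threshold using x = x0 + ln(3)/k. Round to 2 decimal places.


At P = 0.75: 0.75 = 1/(1 + e^(-k*(x-x0)))
Solving: e^(-k*(x-x0)) = 1/3
x = x0 + ln(3)/k
ln(3) = 1.0986
x = 17 + 1.0986/1.9
= 17 + 0.5782
= 17.58


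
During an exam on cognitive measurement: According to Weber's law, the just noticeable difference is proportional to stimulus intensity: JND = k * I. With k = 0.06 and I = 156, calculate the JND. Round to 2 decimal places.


JND = k * I
JND = 0.06 * 156
= 9.36


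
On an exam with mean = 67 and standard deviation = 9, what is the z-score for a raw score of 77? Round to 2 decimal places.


z = (X - mu) / sigma
= (77 - 67) / 9
= 10 / 9
= 1.11


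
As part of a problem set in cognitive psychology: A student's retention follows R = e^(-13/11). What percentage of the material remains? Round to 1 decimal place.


R = e^(-t/S)
-t/S = -13/11 = -1.181818
R = e^(-1.181818) = 0.306721
Percentage = 0.306721 * 100
= 30.7


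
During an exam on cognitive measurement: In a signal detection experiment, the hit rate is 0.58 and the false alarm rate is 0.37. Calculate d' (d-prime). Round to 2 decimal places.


d' = z(HR) - z(FAR)
z(0.58) = 0.2019
z(0.37) = -0.3319
d' = 0.2019 - -0.3319
= 0.53


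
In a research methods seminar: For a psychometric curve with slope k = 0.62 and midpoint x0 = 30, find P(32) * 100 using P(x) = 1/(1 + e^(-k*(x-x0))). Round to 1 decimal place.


P(x) = 1/(1 + e^(-0.62*(32 - 30)))
Exponent = -0.62 * 2 = -1.24
e^(-1.24) = 0.289384
P = 1/(1 + 0.289384) = 0.775564
Percentage = 77.6


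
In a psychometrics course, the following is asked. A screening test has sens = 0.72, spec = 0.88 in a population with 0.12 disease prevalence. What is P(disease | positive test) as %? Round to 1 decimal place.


PPV = (sens * prev) / (sens * prev + (1-spec) * (1-prev))
Numerator = 0.72 * 0.12 = 0.0864
P(positive and no disease) = (1 - spec) * (1 - prev) = (1 - 0.88) * (1 - 0.12) = 0.1056
Denominator = 0.0864 + 0.1056 = 0.192
PPV = 0.0864 / 0.192 = 0.45
As percentage = 45.0


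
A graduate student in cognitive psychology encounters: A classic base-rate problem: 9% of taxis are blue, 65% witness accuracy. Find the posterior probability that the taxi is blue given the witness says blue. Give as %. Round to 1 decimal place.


P(blue | says blue) = P(says blue | blue)*P(blue) / [P(says blue | blue)*P(blue) + P(says blue | not blue)*P(not blue)]
Numerator = 0.65 * 0.09 = 0.0585
False identification = 0.35 * 0.91 = 0.3185
P = 0.0585 / (0.0585 + 0.3185)
= 0.0585 / 0.377
As percentage = 15.5


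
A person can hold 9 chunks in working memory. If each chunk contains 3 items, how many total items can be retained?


Total items = chunks * items_per_chunk
= 9 * 3
= 27


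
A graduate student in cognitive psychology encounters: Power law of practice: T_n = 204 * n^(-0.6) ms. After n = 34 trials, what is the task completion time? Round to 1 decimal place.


T_n = 204 * 34^(-0.6)
34^(-0.6) = 0.120535
T_n = 204 * 0.120535
= 24.6 ms


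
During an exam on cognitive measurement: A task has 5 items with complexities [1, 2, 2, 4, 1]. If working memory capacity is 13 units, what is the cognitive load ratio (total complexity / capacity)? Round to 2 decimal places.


Total complexity = 1 + 2 + 2 + 4 + 1 = 10
Load = total / capacity = 10 / 13
= 0.77


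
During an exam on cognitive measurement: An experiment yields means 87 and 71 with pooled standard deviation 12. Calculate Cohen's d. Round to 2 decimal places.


Cohen's d = (M1 - M2) / S_pooled
= (87 - 71) / 12
= 16 / 12
= 1.33


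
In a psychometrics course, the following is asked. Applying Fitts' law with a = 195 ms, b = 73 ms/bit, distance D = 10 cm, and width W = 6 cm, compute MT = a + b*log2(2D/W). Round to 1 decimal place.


MT = 195 + 73 * log2(2*10/6)
2D/W = 3.333333
log2(3.333333) = 1.737
MT = 195 + 73 * 1.737
= 321.8 ms


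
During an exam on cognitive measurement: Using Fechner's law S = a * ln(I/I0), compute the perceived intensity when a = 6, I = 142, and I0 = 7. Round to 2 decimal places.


S = 6 * ln(142/7)
I/I0 = 20.285714
ln(20.285714) = 3.0099
S = 6 * 3.0099
= 18.06


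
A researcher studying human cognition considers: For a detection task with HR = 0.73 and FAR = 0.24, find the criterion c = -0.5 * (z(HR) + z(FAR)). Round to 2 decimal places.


c = -0.5 * (z(HR) + z(FAR))
z(0.73) = 0.6128
z(0.24) = -0.7063
c = -0.5 * (0.6128 + -0.7063)
= -0.5 * -0.0935
= 0.05


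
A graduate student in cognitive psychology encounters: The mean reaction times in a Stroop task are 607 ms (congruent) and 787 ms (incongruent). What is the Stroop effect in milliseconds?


Stroop effect = RT(incongruent) - RT(congruent)
= 787 - 607
= 180 ms


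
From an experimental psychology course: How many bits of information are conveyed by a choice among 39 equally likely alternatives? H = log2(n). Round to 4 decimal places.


H = log2(n)
H = log2(39)
= 5.2854


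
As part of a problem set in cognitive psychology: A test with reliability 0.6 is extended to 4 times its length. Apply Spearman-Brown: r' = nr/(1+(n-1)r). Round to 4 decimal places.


r_new = n*r / (1 + (n-1)*r)
Numerator = 4 * 0.6 = 2.4
Denominator = 1 + 3 * 0.6 = 2.8
r_new = 2.4 / 2.8
= 0.8571


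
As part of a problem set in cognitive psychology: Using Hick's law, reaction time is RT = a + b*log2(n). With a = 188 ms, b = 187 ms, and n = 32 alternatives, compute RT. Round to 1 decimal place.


RT = 188 + 187 * log2(32)
log2(32) = 5.0
RT = 188 + 187 * 5.0
= 188 + 935.0
= 1123.0 ms


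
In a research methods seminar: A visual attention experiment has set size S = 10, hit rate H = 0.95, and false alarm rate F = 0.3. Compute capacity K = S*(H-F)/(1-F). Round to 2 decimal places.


K = S * (H - F) / (1 - F)
H - F = 0.65
1 - F = 0.7
K = 10 * 0.65 / 0.7
= 9.29


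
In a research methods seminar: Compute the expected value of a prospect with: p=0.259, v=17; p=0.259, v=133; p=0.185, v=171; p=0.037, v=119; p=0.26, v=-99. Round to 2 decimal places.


EU = sum(p_i * v_i)
0.259 * 17 = 4.403
0.259 * 133 = 34.447
0.185 * 171 = 31.635
0.037 * 119 = 4.403
0.26 * -99 = -25.74
EU = 4.403 + 34.447 + 31.635 + 4.403 + -25.74
= 49.15


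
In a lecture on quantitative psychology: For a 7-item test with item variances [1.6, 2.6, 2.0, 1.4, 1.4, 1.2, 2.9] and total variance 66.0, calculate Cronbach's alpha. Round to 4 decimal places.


alpha = (k/(k-1)) * (1 - sum(s_i^2)/s_total^2)
sum(item variances) = 13.1
k/(k-1) = 7/6 = 1.166667
1 - 13.1/66.0 = 1 - 0.198485 = 0.801515
alpha = 1.166667 * 0.801515
= 0.9351


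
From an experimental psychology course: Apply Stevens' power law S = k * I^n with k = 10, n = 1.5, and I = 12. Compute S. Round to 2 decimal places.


S = 10 * 12^1.5
12^1.5 = 41.5692
S = 10 * 41.5692
= 415.69


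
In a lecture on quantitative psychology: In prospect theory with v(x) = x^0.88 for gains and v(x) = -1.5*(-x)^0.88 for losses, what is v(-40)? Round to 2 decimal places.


Since x = -40 < 0, use v(x) = -lambda*(-x)^alpha
(-x) = 40
40^0.88 = 25.6929
v(-40) = -1.5 * 25.6929
= -38.54


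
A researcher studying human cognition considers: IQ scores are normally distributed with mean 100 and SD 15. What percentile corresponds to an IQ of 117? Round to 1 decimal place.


z = (IQ - mean) / SD
z = (117 - 100) / 15 = 1.1333
Percentile = Phi(1.1333) * 100
Phi(1.1333) = 0.871456
= 87.1


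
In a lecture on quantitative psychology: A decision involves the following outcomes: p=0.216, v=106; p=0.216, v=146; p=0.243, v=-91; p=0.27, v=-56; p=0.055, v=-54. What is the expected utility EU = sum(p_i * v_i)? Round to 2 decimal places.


EU = sum(p_i * v_i)
0.216 * 106 = 22.896
0.216 * 146 = 31.536
0.243 * -91 = -22.113
0.27 * -56 = -15.12
0.055 * -54 = -2.97
EU = 22.896 + 31.536 + -22.113 + -15.12 + -2.97
= 14.23


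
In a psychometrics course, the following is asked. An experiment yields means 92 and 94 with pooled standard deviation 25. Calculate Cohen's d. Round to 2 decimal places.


Cohen's d = (M1 - M2) / S_pooled
= (92 - 94) / 25
= -2 / 25
= -0.08


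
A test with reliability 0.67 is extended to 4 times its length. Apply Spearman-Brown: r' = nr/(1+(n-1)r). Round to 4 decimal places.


r_new = n*r / (1 + (n-1)*r)
Numerator = 4 * 0.67 = 2.68
Denominator = 1 + 3 * 0.67 = 3.01
r_new = 2.68 / 3.01
= 0.8904


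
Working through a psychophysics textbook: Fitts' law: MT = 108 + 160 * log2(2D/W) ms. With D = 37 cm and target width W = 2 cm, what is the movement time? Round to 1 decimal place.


MT = 108 + 160 * log2(2*37/2)
2D/W = 37.0
log2(37.0) = 5.2095
MT = 108 + 160 * 5.2095
= 941.5 ms


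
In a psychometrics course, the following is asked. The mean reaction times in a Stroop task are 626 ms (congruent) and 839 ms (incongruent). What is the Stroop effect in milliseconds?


Stroop effect = RT(incongruent) - RT(congruent)
= 839 - 626
= 213 ms


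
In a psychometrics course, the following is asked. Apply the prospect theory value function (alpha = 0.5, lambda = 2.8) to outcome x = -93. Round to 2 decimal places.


Since x = -93 < 0, use v(x) = -lambda*(-x)^alpha
(-x) = 93
93^0.5 = 9.6437
v(-93) = -2.8 * 9.6437
= -27.00


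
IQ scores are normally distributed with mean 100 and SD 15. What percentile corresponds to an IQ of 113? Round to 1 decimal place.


z = (IQ - mean) / SD
z = (113 - 100) / 15 = 0.8667
Percentile = Phi(0.8667) * 100
Phi(0.8667) = 0.806947
= 80.7


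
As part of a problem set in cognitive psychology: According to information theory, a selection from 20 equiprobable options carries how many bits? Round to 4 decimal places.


H = log2(n)
H = log2(20)
= 4.3219


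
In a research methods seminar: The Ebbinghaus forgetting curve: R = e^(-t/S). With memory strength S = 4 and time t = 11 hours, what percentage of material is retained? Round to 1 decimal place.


R = e^(-t/S)
-t/S = -11/4 = -2.75
R = e^(-2.75) = 0.063928
Percentage = 0.063928 * 100
= 6.4


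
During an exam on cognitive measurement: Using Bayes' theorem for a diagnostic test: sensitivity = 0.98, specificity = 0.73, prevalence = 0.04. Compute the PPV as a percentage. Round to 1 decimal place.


PPV = (sens * prev) / (sens * prev + (1-spec) * (1-prev))
Numerator = 0.98 * 0.04 = 0.0392
P(positive and no disease) = (1 - spec) * (1 - prev) = (1 - 0.73) * (1 - 0.04) = 0.2592
Denominator = 0.0392 + 0.2592 = 0.2984
PPV = 0.0392 / 0.2984 = 0.131367
As percentage = 13.1


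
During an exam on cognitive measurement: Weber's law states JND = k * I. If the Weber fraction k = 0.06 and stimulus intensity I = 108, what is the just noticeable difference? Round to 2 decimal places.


JND = k * I
JND = 0.06 * 108
= 6.48


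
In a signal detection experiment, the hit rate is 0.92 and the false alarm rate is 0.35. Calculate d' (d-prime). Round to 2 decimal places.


d' = z(HR) - z(FAR)
z(0.92) = 1.4051
z(0.35) = -0.3853
d' = 1.4051 - -0.3853
= 1.79


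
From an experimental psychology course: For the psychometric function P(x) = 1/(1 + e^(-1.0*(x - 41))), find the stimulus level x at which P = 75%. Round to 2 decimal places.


At P = 0.75: 0.75 = 1/(1 + e^(-k*(x-x0)))
Solving: e^(-k*(x-x0)) = 1/3
x = x0 + ln(3)/k
ln(3) = 1.0986
x = 41 + 1.0986/1.0
= 41 + 1.0986
= 42.10


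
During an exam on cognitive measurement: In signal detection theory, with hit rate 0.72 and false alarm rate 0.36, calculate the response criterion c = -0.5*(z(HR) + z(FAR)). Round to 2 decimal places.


c = -0.5 * (z(HR) + z(FAR))
z(0.72) = 0.5828
z(0.36) = -0.3585
c = -0.5 * (0.5828 + -0.3585)
= -0.5 * 0.2243
= -0.11


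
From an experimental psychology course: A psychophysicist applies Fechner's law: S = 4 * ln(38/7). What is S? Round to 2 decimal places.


S = 4 * ln(38/7)
I/I0 = 5.428571
ln(5.428571) = 1.6917
S = 4 * 1.6917
= 6.77


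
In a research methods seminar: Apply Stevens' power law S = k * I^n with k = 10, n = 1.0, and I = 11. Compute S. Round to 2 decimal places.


S = 10 * 11^1.0
11^1.0 = 11.0
S = 10 * 11.0
= 110.00


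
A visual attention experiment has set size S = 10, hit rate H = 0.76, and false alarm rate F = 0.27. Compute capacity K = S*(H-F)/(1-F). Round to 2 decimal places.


K = S * (H - F) / (1 - F)
H - F = 0.49
1 - F = 0.73
K = 10 * 0.49 / 0.73
= 6.71


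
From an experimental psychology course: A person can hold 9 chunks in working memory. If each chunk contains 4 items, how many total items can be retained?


Total items = chunks * items_per_chunk
= 9 * 4
= 36


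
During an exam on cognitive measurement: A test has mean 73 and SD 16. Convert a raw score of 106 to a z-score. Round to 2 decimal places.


z = (X - mu) / sigma
= (106 - 73) / 16
= 33 / 16
= 2.06


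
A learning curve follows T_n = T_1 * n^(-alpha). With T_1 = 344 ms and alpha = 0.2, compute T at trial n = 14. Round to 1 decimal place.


T_n = 344 * 14^(-0.2)
14^(-0.2) = 0.589895
T_n = 344 * 0.589895
= 202.9 ms


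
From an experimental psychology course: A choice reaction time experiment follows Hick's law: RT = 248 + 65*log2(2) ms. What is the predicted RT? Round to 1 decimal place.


RT = 248 + 65 * log2(2)
log2(2) = 1.0
RT = 248 + 65 * 1.0
= 248 + 65.0
= 313.0 ms


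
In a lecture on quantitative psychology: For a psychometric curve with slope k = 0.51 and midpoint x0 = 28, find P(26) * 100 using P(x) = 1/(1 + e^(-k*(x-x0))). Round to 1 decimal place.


P(x) = 1/(1 + e^(-0.51*(26 - 28)))
Exponent = -0.51 * -2 = 1.02
e^(1.02) = 2.773195
P = 1/(1 + 2.773195) = 0.265027
Percentage = 26.5


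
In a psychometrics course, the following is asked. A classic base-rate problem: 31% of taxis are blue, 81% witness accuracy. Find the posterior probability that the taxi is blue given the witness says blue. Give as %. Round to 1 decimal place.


P(blue | says blue) = P(says blue | blue)*P(blue) / [P(says blue | blue)*P(blue) + P(says blue | not blue)*P(not blue)]
Numerator = 0.81 * 0.31 = 0.2511
False identification = 0.19 * 0.69 = 0.1311
P = 0.2511 / (0.2511 + 0.1311)
= 0.2511 / 0.3822
As percentage = 65.7


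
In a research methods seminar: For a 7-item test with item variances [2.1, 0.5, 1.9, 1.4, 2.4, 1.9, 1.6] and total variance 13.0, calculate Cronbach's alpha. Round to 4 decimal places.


alpha = (k/(k-1)) * (1 - sum(s_i^2)/s_total^2)
sum(item variances) = 11.8
k/(k-1) = 7/6 = 1.166667
1 - 11.8/13.0 = 1 - 0.907692 = 0.092308
alpha = 1.166667 * 0.092308
= 0.1077


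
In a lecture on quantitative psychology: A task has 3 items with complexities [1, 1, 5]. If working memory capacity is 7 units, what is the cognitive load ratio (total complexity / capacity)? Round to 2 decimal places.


Total complexity = 1 + 1 + 5 = 7
Load = total / capacity = 7 / 7
= 1.00


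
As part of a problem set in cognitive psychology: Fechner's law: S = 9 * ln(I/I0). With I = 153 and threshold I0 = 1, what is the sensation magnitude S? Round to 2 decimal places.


S = 9 * ln(153/1)
I/I0 = 153.0
ln(153.0) = 5.0304
S = 9 * 5.0304
= 45.27


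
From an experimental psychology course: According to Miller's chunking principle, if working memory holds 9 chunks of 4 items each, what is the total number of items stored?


Total items = chunks * items_per_chunk
= 9 * 4
= 36


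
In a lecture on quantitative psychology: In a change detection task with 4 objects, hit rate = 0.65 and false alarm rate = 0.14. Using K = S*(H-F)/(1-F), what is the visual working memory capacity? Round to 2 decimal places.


K = S * (H - F) / (1 - F)
H - F = 0.51
1 - F = 0.86
K = 4 * 0.51 / 0.86
= 2.37


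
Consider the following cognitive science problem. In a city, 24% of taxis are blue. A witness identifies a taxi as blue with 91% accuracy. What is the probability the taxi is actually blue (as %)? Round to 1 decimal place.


P(blue | says blue) = P(says blue | blue)*P(blue) / [P(says blue | blue)*P(blue) + P(says blue | not blue)*P(not blue)]
Numerator = 0.91 * 0.24 = 0.2184
False identification = 0.09 * 0.76 = 0.0684
P = 0.2184 / (0.2184 + 0.0684)
= 0.2184 / 0.2868
As percentage = 76.2


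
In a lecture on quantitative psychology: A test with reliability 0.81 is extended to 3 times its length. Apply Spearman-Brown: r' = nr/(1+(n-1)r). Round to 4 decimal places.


r_new = n*r / (1 + (n-1)*r)
Numerator = 3 * 0.81 = 2.43
Denominator = 1 + 2 * 0.81 = 2.62
r_new = 2.43 / 2.62
= 0.9275


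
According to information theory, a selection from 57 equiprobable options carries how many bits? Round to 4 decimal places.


H = log2(n)
H = log2(57)
= 5.8329


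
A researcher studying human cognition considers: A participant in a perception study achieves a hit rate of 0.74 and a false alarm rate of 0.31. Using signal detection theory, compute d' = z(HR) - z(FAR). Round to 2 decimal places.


d' = z(HR) - z(FAR)
z(0.74) = 0.6433
z(0.31) = -0.4959
d' = 0.6433 - -0.4959
= 1.14


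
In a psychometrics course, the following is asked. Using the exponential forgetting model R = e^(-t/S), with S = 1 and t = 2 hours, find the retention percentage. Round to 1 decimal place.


R = e^(-t/S)
-t/S = -2/1 = -2.0
R = e^(-2.0) = 0.135335
Percentage = 0.135335 * 100
= 13.5


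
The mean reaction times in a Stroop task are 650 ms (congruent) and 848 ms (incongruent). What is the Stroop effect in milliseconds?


Stroop effect = RT(incongruent) - RT(congruent)
= 848 - 650
= 198 ms


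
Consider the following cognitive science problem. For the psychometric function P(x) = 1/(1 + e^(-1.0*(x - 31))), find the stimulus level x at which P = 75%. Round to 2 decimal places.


At P = 0.75: 0.75 = 1/(1 + e^(-k*(x-x0)))
Solving: e^(-k*(x-x0)) = 1/3
x = x0 + ln(3)/k
ln(3) = 1.0986
x = 31 + 1.0986/1.0
= 31 + 1.0986
= 32.10


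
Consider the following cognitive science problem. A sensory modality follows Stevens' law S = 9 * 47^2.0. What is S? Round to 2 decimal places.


S = 9 * 47^2.0
47^2.0 = 2209.0
S = 9 * 2209.0
= 19881.00


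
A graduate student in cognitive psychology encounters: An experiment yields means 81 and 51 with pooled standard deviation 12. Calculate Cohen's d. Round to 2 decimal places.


Cohen's d = (M1 - M2) / S_pooled
= (81 - 51) / 12
= 30 / 12
= 2.50


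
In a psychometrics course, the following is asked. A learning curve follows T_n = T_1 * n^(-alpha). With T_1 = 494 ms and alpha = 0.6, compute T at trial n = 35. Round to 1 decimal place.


T_n = 494 * 35^(-0.6)
35^(-0.6) = 0.118457
T_n = 494 * 0.118457
= 58.5 ms


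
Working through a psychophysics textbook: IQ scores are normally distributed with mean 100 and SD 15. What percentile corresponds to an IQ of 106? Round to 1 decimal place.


z = (IQ - mean) / SD
z = (106 - 100) / 15 = 0.4
Percentile = Phi(0.4) * 100
Phi(0.4) = 0.655422
= 65.5


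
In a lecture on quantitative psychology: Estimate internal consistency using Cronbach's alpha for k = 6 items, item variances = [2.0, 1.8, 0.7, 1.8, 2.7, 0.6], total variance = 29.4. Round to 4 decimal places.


alpha = (k/(k-1)) * (1 - sum(s_i^2)/s_total^2)
sum(item variances) = 9.6
k/(k-1) = 6/5 = 1.2
1 - 9.6/29.4 = 1 - 0.326531 = 0.673469
alpha = 1.2 * 0.673469
= 0.8082


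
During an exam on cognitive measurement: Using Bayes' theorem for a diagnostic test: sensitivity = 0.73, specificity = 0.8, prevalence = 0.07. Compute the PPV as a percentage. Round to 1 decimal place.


PPV = (sens * prev) / (sens * prev + (1-spec) * (1-prev))
Numerator = 0.73 * 0.07 = 0.0511
P(positive and no disease) = (1 - spec) * (1 - prev) = (1 - 0.8) * (1 - 0.07) = 0.186
Denominator = 0.0511 + 0.186 = 0.2371
PPV = 0.0511 / 0.2371 = 0.215521
As percentage = 21.6


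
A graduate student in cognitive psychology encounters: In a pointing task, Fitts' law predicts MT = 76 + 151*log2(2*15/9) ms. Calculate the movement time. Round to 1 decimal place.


MT = 76 + 151 * log2(2*15/9)
2D/W = 3.333333
log2(3.333333) = 1.737
MT = 76 + 151 * 1.737
= 338.3 ms


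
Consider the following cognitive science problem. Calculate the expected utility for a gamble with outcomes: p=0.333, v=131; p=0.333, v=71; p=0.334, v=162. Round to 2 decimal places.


EU = sum(p_i * v_i)
0.333 * 131 = 43.623
0.333 * 71 = 23.643
0.334 * 162 = 54.108
EU = 43.623 + 23.643 + 54.108
= 121.37


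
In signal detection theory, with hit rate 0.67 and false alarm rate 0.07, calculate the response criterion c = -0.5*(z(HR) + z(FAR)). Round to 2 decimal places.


c = -0.5 * (z(HR) + z(FAR))
z(0.67) = 0.4399
z(0.07) = -1.4758
c = -0.5 * (0.4399 + -1.4758)
= -0.5 * -1.0359
= 0.52


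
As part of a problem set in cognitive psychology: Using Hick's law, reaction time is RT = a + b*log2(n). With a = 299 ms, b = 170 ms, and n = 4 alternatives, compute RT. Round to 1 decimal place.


RT = 299 + 170 * log2(4)
log2(4) = 2.0
RT = 299 + 170 * 2.0
= 299 + 340.0
= 639.0 ms


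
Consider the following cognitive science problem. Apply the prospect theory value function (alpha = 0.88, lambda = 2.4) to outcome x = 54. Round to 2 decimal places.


Since x = 54 >= 0, use v(x) = x^0.88
54^0.88 = 33.4585
v(54) = 33.46


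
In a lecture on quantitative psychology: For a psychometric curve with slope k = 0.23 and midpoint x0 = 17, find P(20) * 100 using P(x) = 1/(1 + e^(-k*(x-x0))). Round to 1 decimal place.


P(x) = 1/(1 + e^(-0.23*(20 - 17)))
Exponent = -0.23 * 3 = -0.69
e^(-0.69) = 0.501576
P = 1/(1 + 0.501576) = 0.665967
Percentage = 66.6


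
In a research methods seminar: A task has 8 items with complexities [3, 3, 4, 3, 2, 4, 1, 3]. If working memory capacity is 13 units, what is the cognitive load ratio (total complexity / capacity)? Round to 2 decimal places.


Total complexity = 3 + 3 + 4 + 3 + 2 + 4 + 1 + 3 = 23
Load = total / capacity = 23 / 13
= 1.77


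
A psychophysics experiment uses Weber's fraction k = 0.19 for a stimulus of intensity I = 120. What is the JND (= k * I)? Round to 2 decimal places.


JND = k * I
JND = 0.19 * 120
= 22.80


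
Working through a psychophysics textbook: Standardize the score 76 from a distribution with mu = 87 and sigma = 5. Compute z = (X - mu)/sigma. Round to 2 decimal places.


z = (X - mu) / sigma
= (76 - 87) / 5
= -11 / 5
= -2.20


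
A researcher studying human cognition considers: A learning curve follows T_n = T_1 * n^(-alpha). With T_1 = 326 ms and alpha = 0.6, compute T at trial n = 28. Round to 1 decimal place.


T_n = 326 * 28^(-0.6)
28^(-0.6) = 0.135427
T_n = 326 * 0.135427
= 44.1 ms


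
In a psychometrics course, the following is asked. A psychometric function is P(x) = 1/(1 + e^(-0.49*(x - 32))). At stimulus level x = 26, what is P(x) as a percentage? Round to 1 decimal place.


P(x) = 1/(1 + e^(-0.49*(26 - 32)))
Exponent = -0.49 * -6 = 2.94
e^(2.94) = 18.915846
P = 1/(1 + 18.915846) = 0.050211
Percentage = 5.0


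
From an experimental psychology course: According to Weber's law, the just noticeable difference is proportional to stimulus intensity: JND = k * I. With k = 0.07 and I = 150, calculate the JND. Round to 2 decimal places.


JND = k * I
JND = 0.07 * 150
= 10.50


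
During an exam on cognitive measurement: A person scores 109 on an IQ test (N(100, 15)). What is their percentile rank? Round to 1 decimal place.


z = (IQ - mean) / SD
z = (109 - 100) / 15 = 0.6
Percentile = Phi(0.6) * 100
Phi(0.6) = 0.725747
= 72.6


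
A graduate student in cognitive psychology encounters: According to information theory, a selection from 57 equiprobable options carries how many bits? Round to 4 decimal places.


H = log2(n)
H = log2(57)
= 5.8329


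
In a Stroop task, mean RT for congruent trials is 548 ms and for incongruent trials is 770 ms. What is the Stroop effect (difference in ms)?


Stroop effect = RT(incongruent) - RT(congruent)
= 770 - 548
= 222 ms


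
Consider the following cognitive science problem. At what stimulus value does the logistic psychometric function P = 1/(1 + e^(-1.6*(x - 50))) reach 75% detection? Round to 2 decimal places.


At P = 0.75: 0.75 = 1/(1 + e^(-k*(x-x0)))
Solving: e^(-k*(x-x0)) = 1/3
x = x0 + ln(3)/k
ln(3) = 1.0986
x = 50 + 1.0986/1.6
= 50 + 0.6866
= 50.69


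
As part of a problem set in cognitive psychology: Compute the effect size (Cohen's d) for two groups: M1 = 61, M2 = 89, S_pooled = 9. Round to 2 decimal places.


Cohen's d = (M1 - M2) / S_pooled
= (61 - 89) / 9
= -28 / 9
= -3.11


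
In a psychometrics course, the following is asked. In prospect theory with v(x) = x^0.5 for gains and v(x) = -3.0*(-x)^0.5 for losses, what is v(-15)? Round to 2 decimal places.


Since x = -15 < 0, use v(x) = -lambda*(-x)^alpha
(-x) = 15
15^0.5 = 3.873
v(-15) = -3.0 * 3.873
= -11.62


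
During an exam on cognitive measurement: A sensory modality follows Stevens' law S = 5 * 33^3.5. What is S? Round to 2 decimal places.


S = 5 * 33^3.5
33^3.5 = 206442.3478
S = 5 * 206442.3478
= 1032211.74


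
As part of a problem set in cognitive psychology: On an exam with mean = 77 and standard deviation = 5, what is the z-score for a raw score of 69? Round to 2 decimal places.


z = (X - mu) / sigma
= (69 - 77) / 5
= -8 / 5
= -1.60


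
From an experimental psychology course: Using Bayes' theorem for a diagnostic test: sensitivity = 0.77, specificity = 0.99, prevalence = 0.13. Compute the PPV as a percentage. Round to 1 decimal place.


PPV = (sens * prev) / (sens * prev + (1-spec) * (1-prev))
Numerator = 0.77 * 0.13 = 0.1001
P(positive and no disease) = (1 - spec) * (1 - prev) = (1 - 0.99) * (1 - 0.13) = 0.0087
Denominator = 0.1001 + 0.0087 = 0.1088
PPV = 0.1001 / 0.1088 = 0.920037
As percentage = 92.0


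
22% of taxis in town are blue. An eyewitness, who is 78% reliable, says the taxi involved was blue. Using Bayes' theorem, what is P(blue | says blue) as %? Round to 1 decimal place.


P(blue | says blue) = P(says blue | blue)*P(blue) / [P(says blue | blue)*P(blue) + P(says blue | not blue)*P(not blue)]
Numerator = 0.78 * 0.22 = 0.1716
False identification = 0.22 * 0.78 = 0.1716
P = 0.1716 / (0.1716 + 0.1716)
= 0.1716 / 0.3432
As percentage = 50.0


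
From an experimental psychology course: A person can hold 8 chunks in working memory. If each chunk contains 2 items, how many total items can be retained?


Total items = chunks * items_per_chunk
= 8 * 2
= 16


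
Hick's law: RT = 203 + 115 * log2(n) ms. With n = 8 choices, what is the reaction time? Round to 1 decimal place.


RT = 203 + 115 * log2(8)
log2(8) = 3.0
RT = 203 + 115 * 3.0
= 203 + 345.0
= 548.0 ms


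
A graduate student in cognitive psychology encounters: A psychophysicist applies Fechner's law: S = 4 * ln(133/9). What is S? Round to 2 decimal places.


S = 4 * ln(133/9)
I/I0 = 14.777778
ln(14.777778) = 2.6931
S = 4 * 2.6931
= 10.77


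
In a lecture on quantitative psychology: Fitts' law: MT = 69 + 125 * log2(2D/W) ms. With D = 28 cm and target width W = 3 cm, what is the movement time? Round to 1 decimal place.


MT = 69 + 125 * log2(2*28/3)
2D/W = 18.666667
log2(18.666667) = 4.2224
MT = 69 + 125 * 4.2224
= 596.8 ms


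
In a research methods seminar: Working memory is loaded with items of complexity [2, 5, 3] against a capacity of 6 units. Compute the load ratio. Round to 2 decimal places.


Total complexity = 2 + 5 + 3 = 10
Load = total / capacity = 10 / 6
= 1.67


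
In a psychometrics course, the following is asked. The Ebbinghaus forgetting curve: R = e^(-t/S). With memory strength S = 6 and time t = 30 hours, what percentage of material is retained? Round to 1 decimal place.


R = e^(-t/S)
-t/S = -30/6 = -5.0
R = e^(-5.0) = 0.006738
Percentage = 0.006738 * 100
= 0.7


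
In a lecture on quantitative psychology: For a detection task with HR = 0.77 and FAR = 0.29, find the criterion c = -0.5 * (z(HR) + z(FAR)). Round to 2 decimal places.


c = -0.5 * (z(HR) + z(FAR))
z(0.77) = 0.7388
z(0.29) = -0.5534
c = -0.5 * (0.7388 + -0.5534)
= -0.5 * 0.1854
= -0.09


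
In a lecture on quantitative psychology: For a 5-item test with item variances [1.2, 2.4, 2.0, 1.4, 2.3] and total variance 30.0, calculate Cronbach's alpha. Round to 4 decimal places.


alpha = (k/(k-1)) * (1 - sum(s_i^2)/s_total^2)
sum(item variances) = 9.3
k/(k-1) = 5/4 = 1.25
1 - 9.3/30.0 = 1 - 0.31 = 0.69
alpha = 1.25 * 0.69
= 0.8625


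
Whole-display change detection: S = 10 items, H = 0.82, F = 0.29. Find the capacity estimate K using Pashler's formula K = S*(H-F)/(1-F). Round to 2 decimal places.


K = S * (H - F) / (1 - F)
H - F = 0.53
1 - F = 0.71
K = 10 * 0.53 / 0.71
= 7.46


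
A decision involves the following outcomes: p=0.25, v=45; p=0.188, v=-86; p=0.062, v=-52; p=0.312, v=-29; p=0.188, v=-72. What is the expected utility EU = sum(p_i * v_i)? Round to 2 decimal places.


EU = sum(p_i * v_i)
0.25 * 45 = 11.25
0.188 * -86 = -16.168
0.062 * -52 = -3.224
0.312 * -29 = -9.048
0.188 * -72 = -13.536
EU = 11.25 + -16.168 + -3.224 + -9.048 + -13.536
= -30.73


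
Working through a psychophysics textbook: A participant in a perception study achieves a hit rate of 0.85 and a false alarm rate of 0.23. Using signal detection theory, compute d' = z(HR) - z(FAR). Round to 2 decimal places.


d' = z(HR) - z(FAR)
z(0.85) = 1.0364
z(0.23) = -0.7388
d' = 1.0364 - -0.7388
= 1.78


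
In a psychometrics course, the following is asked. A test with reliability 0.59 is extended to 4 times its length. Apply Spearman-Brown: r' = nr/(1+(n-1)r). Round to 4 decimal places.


r_new = n*r / (1 + (n-1)*r)
Numerator = 4 * 0.59 = 2.36
Denominator = 1 + 3 * 0.59 = 2.77
r_new = 2.36 / 2.77
= 0.8520


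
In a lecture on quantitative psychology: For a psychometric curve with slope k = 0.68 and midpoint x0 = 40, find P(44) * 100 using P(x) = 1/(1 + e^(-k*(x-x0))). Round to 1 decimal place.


P(x) = 1/(1 + e^(-0.68*(44 - 40)))
Exponent = -0.68 * 4 = -2.72
e^(-2.72) = 0.065875
P = 1/(1 + 0.065875) = 0.938196
Percentage = 93.8


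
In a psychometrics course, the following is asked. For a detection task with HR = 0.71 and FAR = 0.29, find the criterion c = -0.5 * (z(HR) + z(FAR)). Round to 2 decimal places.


c = -0.5 * (z(HR) + z(FAR))
z(0.71) = 0.5534
z(0.29) = -0.5534
c = -0.5 * (0.5534 + -0.5534)
= -0.5 * 0.0
= 0.00


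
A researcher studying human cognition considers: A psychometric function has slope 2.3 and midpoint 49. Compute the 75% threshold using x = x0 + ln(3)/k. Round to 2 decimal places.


At P = 0.75: 0.75 = 1/(1 + e^(-k*(x-x0)))
Solving: e^(-k*(x-x0)) = 1/3
x = x0 + ln(3)/k
ln(3) = 1.0986
x = 49 + 1.0986/2.3
= 49 + 0.4777
= 49.48
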